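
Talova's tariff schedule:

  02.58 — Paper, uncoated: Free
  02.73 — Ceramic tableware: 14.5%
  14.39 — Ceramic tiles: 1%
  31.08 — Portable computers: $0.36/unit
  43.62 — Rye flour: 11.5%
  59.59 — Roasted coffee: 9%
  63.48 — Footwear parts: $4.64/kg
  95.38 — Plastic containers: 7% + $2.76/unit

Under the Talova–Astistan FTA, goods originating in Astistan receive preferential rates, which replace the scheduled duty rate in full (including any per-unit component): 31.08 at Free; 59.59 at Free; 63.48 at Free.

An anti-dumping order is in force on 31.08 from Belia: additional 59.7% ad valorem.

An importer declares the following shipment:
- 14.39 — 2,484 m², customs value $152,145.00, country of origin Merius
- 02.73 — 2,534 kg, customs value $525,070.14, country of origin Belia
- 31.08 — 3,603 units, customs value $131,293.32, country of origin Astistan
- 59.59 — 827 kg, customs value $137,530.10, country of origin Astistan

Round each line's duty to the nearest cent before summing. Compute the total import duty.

Line 1 (14.39, Merius, 2,484 m², $152,145.00):
Base rate for 14.39 is 1%.
Duty = $152,145.00 × 1% = $1,521.45.
Line 2 (02.73, Belia, 2,534 kg, $525,070.14):
Base rate for 02.73 is 14.5%.
Duty = $525,070.14 × 14.5% = $76,135.17.
Line 3 (31.08, Astistan, 3,603 units, $131,293.32):
Base rate for 31.08 is $0.36/unit.
Origin Astistan qualifies under the Talova–Astistan agreement and 31.08 is covered: preferential rate Free applies instead.
The additional-duty order on 31.08 targets Belia, not Astistan; it does not apply.
Duty = $131,293.32 × 0% = $0.00.
Line 4 (59.59, Astistan, 827 kg, $137,530.10):
Base rate for 59.59 is 9%.
Origin Astistan qualifies under the Talova–Astistan agreement and 59.59 is covered: preferential rate Free applies instead.
Duty = $137,530.10 × 0% = $0.00.
Total = $1,521.45 + $76,135.17 + $0.00 + $0.00 = $77,656.62.

$77,656.62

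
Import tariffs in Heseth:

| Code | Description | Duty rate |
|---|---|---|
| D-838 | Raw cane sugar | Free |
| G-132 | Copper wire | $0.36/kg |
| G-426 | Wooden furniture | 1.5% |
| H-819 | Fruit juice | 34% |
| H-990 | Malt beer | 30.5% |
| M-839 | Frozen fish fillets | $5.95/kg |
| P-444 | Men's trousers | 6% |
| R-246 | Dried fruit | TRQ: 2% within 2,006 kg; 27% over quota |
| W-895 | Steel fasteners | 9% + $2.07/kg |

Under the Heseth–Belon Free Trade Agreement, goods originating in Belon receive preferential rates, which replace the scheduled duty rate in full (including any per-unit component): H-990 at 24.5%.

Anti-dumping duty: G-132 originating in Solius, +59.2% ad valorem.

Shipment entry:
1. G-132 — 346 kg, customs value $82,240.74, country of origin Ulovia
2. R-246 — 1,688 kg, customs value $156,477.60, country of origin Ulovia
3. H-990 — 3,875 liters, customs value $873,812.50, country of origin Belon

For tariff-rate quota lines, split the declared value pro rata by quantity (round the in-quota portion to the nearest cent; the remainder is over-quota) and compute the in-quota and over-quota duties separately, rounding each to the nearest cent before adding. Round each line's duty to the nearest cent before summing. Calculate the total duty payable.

Line 1 (G-132, Ulovia, 346 kg, $82,240.74):
Base rate for G-132 is $0.36/kg.
The additional-duty order on G-132 targets Solius, not Ulovia; it does not apply.
Duty = 346 × $0.36 = $124.56.
Line 2 (R-246, Ulovia, 1,688 kg, $156,477.60):
Code R-246 is under a tariff-rate quota (threshold 2,006 kg). Quantity 1,688 kg is within the quota, so the in-quota rate 2% applies to the full value.
Duty = $156,477.60 × 2% = $3,129.55.
Line 3 (H-990, Belon, 3,875 liters, $873,812.50):
Base rate for H-990 is 30.5%.
Origin Belon qualifies under the Heseth–Belon agreement and H-990 is covered: preferential rate 24.5% applies instead.
Duty = $873,812.50 × 24.5% = $214,084.06.
Total = $124.56 + $3,129.55 + $214,084.06 = $217,338.17.

$217,338.17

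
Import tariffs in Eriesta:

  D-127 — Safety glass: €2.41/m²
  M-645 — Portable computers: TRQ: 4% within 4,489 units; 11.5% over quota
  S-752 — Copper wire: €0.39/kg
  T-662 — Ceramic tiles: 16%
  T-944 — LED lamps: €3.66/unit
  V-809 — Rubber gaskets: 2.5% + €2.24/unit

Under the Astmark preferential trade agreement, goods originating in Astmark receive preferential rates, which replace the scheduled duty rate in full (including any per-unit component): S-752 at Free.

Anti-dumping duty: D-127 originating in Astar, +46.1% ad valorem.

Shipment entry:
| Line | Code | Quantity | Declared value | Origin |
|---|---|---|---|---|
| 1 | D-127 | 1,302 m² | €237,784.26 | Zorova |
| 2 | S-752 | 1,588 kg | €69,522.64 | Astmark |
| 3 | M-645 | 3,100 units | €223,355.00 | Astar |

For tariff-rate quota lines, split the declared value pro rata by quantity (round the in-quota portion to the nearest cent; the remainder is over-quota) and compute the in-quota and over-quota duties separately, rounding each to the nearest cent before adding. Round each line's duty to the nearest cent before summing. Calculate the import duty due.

Line 1 (D-127, Zorova, 1,302 m², €237,784.26):
Base rate for D-127 is €2.41/m².
The additional-duty order on D-127 targets Astar, not Zorova; it does not apply.
Duty = 1,302 × €2.41 = €3,137.82.
Line 2 (S-752, Astmark, 1,588 kg, €69,522.64):
Base rate for S-752 is €0.39/kg.
Origin Astmark qualifies under the Eriesta–Astmark agreement and S-752 is covered: preferential rate Free applies instead.
Duty = €69,522.64 × 0% = €0.00.
Line 3 (M-645, Astar, 3,100 units, €223,355.00):
Code M-645 is under a tariff-rate quota (threshold 4,489 units). Quantity 3,100 units is within the quota, so the in-quota rate 4% applies to the full value.
Duty = €223,355.00 × 4% = €8,934.20.
Total = €3,137.82 + €0.00 + €8,934.20 = €12,072.02.

€12,072.02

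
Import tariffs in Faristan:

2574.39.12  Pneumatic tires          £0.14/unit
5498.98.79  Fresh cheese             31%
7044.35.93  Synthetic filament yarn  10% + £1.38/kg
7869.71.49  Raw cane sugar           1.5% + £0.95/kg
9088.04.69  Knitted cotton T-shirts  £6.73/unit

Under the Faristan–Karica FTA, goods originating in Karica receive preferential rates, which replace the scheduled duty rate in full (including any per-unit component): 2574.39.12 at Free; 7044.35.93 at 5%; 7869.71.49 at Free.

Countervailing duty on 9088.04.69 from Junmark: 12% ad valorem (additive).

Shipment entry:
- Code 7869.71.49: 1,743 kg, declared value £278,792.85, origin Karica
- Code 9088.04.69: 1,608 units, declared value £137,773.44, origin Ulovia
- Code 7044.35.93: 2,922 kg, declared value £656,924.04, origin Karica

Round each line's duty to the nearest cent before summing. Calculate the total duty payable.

Line 1 (7869.71.49, Karica, 1,743 kg, £278,792.85):
Base rate for 7869.71.49 is 1.5% + £0.95/kg.
Origin Karica qualifies under the Faristan–Karica agreement and 7869.71.49 is covered: preferential rate Free applies instead.
Duty = £278,792.85 × 0% = £0.00.
Line 2 (9088.04.69, Ulovia, 1,608 units, £137,773.44):
Base rate for 9088.04.69 is £6.73/unit.
The additional-duty order on 9088.04.69 targets Junmark, not Ulovia; it does not apply.
Duty = 1,608 × £6.73 = £10,821.84.
Line 3 (7044.35.93, Karica, 2,922 kg, £656,924.04):
Base rate for 7044.35.93 is 10% + £1.38/kg.
Origin Karica qualifies under the Faristan–Karica agreement and 7044.35.93 is covered: preferential rate 5% applies instead.
Duty = £656,924.04 × 5% = £32,846.20.
Total = £0.00 + £10,821.84 + £32,846.20 = £43,668.04.

£43,668.04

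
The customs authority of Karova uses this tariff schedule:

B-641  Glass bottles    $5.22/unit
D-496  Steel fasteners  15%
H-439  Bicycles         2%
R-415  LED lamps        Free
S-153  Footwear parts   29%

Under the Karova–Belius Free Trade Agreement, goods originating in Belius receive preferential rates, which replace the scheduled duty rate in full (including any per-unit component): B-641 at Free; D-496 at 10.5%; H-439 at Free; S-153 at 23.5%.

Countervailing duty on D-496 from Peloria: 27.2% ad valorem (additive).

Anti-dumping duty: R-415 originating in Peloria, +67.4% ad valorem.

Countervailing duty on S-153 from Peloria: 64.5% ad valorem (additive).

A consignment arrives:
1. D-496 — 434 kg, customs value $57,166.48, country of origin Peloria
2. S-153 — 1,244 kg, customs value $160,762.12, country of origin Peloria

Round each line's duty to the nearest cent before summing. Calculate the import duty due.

Line 1 (D-496, Peloria, 434 kg, $57,166.48):
Base rate for D-496 is 15%.
D-496 has an FTA preferential rate, but origin Peloria is not Belius; base rate stands.
Additional duty on D-496 from Peloria: +27.2%. Applied ad valorem rate: 15% + 27.2% = 42.2%.
Duty = $57,166.48 × 42.2% = $24,124.25.
Line 2 (S-153, Peloria, 1,244 kg, $160,762.12):
Base rate for S-153 is 29%.
S-153 has an FTA preferential rate, but origin Peloria is not Belius; base rate stands.
Additional duty on S-153 from Peloria: +64.5%. Applied ad valorem rate: 29% + 64.5% = 93.5%.
Duty = $160,762.12 × 93.5% = $150,312.58.
Total = $24,124.25 + $150,312.58 = $174,436.83.

$174,436.83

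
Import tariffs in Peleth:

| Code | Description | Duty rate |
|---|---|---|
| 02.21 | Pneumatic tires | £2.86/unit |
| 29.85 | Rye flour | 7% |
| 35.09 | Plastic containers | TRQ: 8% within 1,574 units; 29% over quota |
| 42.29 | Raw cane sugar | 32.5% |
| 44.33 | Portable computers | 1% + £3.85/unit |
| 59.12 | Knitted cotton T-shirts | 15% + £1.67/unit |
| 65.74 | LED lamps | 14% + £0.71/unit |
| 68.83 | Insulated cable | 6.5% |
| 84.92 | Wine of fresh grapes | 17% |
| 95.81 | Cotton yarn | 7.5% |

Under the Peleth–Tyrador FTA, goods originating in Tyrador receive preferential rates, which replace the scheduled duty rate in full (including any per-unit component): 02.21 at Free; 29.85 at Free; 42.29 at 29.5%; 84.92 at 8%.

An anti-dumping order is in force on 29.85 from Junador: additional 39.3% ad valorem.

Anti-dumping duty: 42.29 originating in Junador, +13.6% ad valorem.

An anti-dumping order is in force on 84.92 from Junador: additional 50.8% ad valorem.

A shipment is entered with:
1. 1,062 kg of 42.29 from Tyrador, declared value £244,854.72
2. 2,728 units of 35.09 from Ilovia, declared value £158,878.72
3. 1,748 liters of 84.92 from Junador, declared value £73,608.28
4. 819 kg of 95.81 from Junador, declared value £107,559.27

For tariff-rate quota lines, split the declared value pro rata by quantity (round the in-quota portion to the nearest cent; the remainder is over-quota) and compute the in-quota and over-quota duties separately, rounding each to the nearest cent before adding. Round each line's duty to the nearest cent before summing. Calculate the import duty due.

£157,029.68

Line 1 (42.29, Tyrador, 1,062 kg, £244,854.72):
Base rate for 42.29 is 32.5%.
Origin Tyrador qualifies under the Peleth–Tyrador agreement and 42.29 is covered: preferential rate 29.5% applies instead.
The additional-duty order on 42.29 targets Junador, not Tyrador; it does not apply.
Duty = £244,854.72 × 29.5% = £72,232.14.
Line 2 (35.09, Ilovia, 2,728 units, £158,878.72):
Code 35.09 is under a tariff-rate quota (threshold 1,574 units). In-quota: 1,574 units at 8%; over-quota: 1,154 units at 29%.
Pro-rata value split: in-quota = £158,878.72 × 1,574/2,728 = £91,669.76; over-quota = £158,878.72 − £91,669.76 = £67,208.96.
In-quota duty = £91,669.76 × 8% = £7,333.58. Over-quota duty = £67,208.96 × 29% = £19,490.60.
Line duty = £7,333.58 + £19,490.60 = £26,824.18.
Line 3 (84.92, Junador, 1,748 liters, £73,608.28):
Base rate for 84.92 is 17%.
84.92 has an FTA preferential rate, but origin Junador is not Tyrador; base rate stands.
Additional duty on 84.92 from Junador: +50.8%. Applied ad valorem rate: 17% + 50.8% = 67.8%.
Duty = £73,608.28 × 67.8% = £49,906.41.
Line 4 (95.81, Junador, 819 kg, £107,559.27):
Base rate for 95.81 is 7.5%.
Duty = £107,559.27 × 7.5% = £8,066.95.
Total = £72,232.14 + £26,824.18 + £49,906.41 + £8,066.95 = £157,029.68.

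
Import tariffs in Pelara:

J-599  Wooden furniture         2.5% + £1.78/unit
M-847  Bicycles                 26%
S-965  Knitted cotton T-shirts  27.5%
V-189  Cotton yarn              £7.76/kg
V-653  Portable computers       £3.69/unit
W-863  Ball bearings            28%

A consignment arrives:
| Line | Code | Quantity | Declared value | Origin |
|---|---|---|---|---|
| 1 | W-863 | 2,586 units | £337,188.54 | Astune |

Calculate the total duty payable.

Line 1 (W-863, Astune, 2,586 units, £337,188.54):
Base rate for W-863 is 28%.
Duty = £337,188.54 × 28% = £94,412.79.

£94,412.79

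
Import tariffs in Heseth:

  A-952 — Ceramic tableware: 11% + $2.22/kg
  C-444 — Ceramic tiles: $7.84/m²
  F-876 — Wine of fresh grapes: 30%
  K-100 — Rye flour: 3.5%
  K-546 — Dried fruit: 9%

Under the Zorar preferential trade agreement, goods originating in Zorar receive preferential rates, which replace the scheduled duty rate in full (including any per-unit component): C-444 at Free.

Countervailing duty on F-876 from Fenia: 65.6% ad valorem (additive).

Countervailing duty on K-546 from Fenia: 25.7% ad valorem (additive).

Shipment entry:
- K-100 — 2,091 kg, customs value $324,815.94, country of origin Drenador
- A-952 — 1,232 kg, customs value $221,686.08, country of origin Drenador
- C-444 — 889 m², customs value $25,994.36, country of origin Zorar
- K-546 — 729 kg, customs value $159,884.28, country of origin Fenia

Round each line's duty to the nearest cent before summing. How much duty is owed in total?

Line 1 (K-100, Drenador, 2,091 kg, $324,815.94):
Base rate for K-100 is 3.5%.
Duty = $324,815.94 × 3.5% = $11,368.56.
Line 2 (A-952, Drenador, 1,232 kg, $221,686.08):
Base rate for A-952 is 11% + $2.22/kg.
Duty = $221,686.08 × 11% + 1,232 × $2.22 = $27,120.51.
Line 3 (C-444, Zorar, 889 m², $25,994.36):
Base rate for C-444 is $7.84/m².
Origin Zorar qualifies under the Heseth–Zorar agreement and C-444 is covered: preferential rate Free applies instead.
Duty = $25,994.36 × 0% = $0.00.
Line 4 (K-546, Fenia, 729 kg, $159,884.28):
Base rate for K-546 is 9%.
Additional duty on K-546 from Fenia: +25.7%. Applied ad valorem rate: 9% + 25.7% = 34.7%.
Duty = $159,884.28 × 34.7% = $55,479.85.
Total = $11,368.56 + $27,120.51 + $0.00 + $55,479.85 = $93,968.92.

$93,968.92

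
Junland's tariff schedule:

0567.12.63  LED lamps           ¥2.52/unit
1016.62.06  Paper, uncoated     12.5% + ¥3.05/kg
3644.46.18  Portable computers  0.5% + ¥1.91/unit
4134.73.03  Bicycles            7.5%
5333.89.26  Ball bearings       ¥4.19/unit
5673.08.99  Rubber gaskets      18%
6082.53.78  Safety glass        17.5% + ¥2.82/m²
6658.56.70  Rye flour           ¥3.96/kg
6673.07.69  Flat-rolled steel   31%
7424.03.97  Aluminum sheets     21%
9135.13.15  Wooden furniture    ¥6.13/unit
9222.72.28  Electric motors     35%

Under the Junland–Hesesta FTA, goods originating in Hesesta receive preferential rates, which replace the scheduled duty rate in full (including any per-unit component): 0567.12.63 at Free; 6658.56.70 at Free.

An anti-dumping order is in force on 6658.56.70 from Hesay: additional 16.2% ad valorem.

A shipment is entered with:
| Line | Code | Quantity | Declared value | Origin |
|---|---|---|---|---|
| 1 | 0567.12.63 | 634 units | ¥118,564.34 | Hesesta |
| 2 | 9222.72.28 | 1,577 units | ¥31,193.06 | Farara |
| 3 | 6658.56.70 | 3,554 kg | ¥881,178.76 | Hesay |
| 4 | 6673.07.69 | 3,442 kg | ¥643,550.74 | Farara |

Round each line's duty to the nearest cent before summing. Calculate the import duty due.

¥367,243.10

Line 1 (0567.12.63, Hesesta, 634 units, ¥118,564.34):
Base rate for 0567.12.63 is ¥2.52/unit.
Origin Hesesta qualifies under the Junland–Hesesta agreement and 0567.12.63 is covered: preferential rate Free applies instead.
Duty = ¥118,564.34 × 0% = ¥0.00.
Line 2 (9222.72.28, Farara, 1,577 units, ¥31,193.06):
Base rate for 9222.72.28 is 35%.
Duty = ¥31,193.06 × 35% = ¥10,917.57.
Line 3 (6658.56.70, Hesay, 3,554 kg, ¥881,178.76):
Base rate for 6658.56.70 is ¥3.96/kg.
6658.56.70 has an FTA preferential rate, but origin Hesay is not Hesesta; base rate stands.
Additional duty on 6658.56.70 from Hesay: +16.2% ad valorem. Applied ad valorem rate = 16.2%.
Duty = ¥881,178.76 × 16.2% + 3,554 × ¥3.96 = ¥156,824.80.
Line 4 (6673.07.69, Farara, 3,442 kg, ¥643,550.74):
Base rate for 6673.07.69 is 31%.
Duty = ¥643,550.74 × 31% = ¥199,500.73.
Total = ¥0.00 + ¥10,917.57 + ¥156,824.80 + ¥199,500.73 = ¥367,243.10.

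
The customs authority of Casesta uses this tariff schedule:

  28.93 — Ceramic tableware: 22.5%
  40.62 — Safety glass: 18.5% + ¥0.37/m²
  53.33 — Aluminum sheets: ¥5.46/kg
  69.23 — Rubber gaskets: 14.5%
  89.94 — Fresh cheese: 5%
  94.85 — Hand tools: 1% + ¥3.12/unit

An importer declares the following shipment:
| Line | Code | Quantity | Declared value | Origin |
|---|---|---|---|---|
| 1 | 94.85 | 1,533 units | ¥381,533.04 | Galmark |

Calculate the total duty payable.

Line 1 (94.85, Galmark, 1,533 units, ¥381,533.04):
Base rate for 94.85 is 1% + ¥3.12/unit.
Duty = ¥381,533.04 × 1% + 1,533 × ¥3.12 = ¥8,598.29.

¥8,598.29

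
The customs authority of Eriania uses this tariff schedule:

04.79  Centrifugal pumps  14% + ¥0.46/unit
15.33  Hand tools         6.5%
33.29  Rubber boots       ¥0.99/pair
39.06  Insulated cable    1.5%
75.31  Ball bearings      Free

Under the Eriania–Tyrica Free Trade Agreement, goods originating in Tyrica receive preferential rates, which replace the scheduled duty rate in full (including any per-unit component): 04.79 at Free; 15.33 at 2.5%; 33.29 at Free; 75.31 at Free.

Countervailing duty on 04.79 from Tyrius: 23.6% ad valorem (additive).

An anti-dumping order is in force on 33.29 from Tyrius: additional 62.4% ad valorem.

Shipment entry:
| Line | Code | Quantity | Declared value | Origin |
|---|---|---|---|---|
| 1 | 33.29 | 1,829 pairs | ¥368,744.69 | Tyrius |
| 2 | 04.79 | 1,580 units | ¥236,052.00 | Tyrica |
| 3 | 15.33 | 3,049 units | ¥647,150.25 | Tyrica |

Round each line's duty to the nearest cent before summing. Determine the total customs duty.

¥248,086.16

Line 1 (33.29, Tyrius, 1,829 pairs, ¥368,744.69):
Base rate for 33.29 is ¥0.99/pair.
33.29 has an FTA preferential rate, but origin Tyrius is not Tyrica; base rate stands.
Additional duty on 33.29 from Tyrius: +62.4% ad valorem. Applied ad valorem rate = 62.4%.
Duty = ¥368,744.69 × 62.4% + 1,829 × ¥0.99 = ¥231,907.40.
Line 2 (04.79, Tyrica, 1,580 units, ¥236,052.00):
Base rate for 04.79 is 14% + ¥0.46/unit.
Origin Tyrica qualifies under the Eriania–Tyrica agreement and 04.79 is covered: preferential rate Free applies instead.
The additional-duty order on 04.79 targets Tyrius, not Tyrica; it does not apply.
Duty = ¥236,052.00 × 0% = ¥0.00.
Line 3 (15.33, Tyrica, 3,049 units, ¥647,150.25):
Base rate for 15.33 is 6.5%.
Origin Tyrica qualifies under the Eriania–Tyrica agreement and 15.33 is covered: preferential rate 2.5% applies instead.
Duty = ¥647,150.25 × 2.5% = ¥16,178.76.
Total = ¥231,907.40 + ¥0.00 + ¥16,178.76 = ¥248,086.16.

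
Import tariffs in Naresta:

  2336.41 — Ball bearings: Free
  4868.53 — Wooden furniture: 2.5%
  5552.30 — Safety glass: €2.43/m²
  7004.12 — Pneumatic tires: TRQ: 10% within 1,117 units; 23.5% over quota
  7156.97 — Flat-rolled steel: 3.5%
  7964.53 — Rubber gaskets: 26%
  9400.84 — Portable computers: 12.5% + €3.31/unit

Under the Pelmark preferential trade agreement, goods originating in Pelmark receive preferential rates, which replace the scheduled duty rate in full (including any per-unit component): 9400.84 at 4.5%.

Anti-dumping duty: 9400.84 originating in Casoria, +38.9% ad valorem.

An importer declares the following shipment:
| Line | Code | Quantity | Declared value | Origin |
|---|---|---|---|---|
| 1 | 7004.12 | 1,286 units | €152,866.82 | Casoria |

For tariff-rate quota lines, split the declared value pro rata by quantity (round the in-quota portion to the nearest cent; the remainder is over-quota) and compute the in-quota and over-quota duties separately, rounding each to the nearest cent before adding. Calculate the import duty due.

Line 1 (7004.12, Casoria, 1,286 units, €152,866.82):
Code 7004.12 is under a tariff-rate quota (threshold 1,117 units). In-quota: 1,117 units at 10%; over-quota: 169 units at 23.5%.
Pro-rata value split: in-quota = €152,866.82 × 1,117/1,286 = €132,777.79; over-quota = €152,866.82 − €132,777.79 = €20,089.03.
In-quota duty = €132,777.79 × 10% = €13,277.78. Over-quota duty = €20,089.03 × 23.5% = €4,720.92.
Line duty = €13,277.78 + €4,720.92 = €17,998.70.

€17,998.70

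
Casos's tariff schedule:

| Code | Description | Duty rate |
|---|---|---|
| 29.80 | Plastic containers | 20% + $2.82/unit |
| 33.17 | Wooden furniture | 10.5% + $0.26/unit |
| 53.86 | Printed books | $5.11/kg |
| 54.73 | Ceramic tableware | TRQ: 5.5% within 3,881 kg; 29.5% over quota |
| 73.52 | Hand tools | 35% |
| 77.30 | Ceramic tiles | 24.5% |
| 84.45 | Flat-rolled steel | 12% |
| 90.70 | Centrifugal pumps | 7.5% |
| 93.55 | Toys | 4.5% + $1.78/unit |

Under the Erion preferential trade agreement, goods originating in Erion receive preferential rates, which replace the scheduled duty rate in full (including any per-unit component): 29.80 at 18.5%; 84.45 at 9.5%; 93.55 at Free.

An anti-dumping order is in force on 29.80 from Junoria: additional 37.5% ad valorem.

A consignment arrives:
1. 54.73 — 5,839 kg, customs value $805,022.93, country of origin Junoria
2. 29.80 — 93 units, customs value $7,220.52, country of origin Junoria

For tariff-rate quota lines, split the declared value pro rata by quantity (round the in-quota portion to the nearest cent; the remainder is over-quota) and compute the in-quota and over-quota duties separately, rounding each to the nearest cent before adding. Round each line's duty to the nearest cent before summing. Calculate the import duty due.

$113,478.19

Line 1 (54.73, Junoria, 5,839 kg, $805,022.93):
Code 54.73 is under a tariff-rate quota (threshold 3,881 kg). In-quota: 3,881 kg at 5.5%; over-quota: 1,958 kg at 29.5%.
Pro-rata value split: in-quota = $805,022.93 × 3,881/5,839 = $535,073.47; over-quota = $805,022.93 − $535,073.47 = $269,949.46.
In-quota duty = $535,073.47 × 5.5% = $29,429.04. Over-quota duty = $269,949.46 × 29.5% = $79,635.09.
Line duty = $29,429.04 + $79,635.09 = $109,064.13.
Line 2 (29.80, Junoria, 93 units, $7,220.52):
Base rate for 29.80 is 20% + $2.82/unit.
29.80 has an FTA preferential rate, but origin Junoria is not Erion; base rate stands.
Additional duty on 29.80 from Junoria: +37.5%. Applied ad valorem rate: 20% + 37.5% = 57.5%.
Duty = $7,220.52 × 57.5% + 93 × $2.82 = $4,414.06.
Total = $109,064.13 + $4,414.06 = $113,478.19.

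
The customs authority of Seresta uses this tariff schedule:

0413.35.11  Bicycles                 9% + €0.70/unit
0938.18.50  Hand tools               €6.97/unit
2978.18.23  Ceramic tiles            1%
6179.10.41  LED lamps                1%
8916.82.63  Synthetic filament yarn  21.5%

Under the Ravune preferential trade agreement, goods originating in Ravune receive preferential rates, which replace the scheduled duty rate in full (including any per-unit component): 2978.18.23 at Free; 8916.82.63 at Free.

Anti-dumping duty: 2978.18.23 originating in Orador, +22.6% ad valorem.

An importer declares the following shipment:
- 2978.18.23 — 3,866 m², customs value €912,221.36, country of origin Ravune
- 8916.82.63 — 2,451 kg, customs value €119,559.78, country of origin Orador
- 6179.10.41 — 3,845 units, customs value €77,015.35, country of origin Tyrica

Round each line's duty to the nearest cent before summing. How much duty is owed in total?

Line 1 (2978.18.23, Ravune, 3,866 m², €912,221.36):
Base rate for 2978.18.23 is 1%.
Origin Ravune qualifies under the Seresta–Ravune agreement and 2978.18.23 is covered: preferential rate Free applies instead.
The additional-duty order on 2978.18.23 targets Orador, not Ravune; it does not apply.
Duty = €912,221.36 × 0% = €0.00.
Line 2 (8916.82.63, Orador, 2,451 kg, €119,559.78):
Base rate for 8916.82.63 is 21.5%.
8916.82.63 has an FTA preferential rate, but origin Orador is not Ravune; base rate stands.
Duty = €119,559.78 × 21.5% = €25,705.35.
Line 3 (6179.10.41, Tyrica, 3,845 units, €77,015.35):
Base rate for 6179.10.41 is 1%.
Duty = €77,015.35 × 1% = €770.15.
Total = €0.00 + €25,705.35 + €770.15 = €26,475.50.

€26,475.50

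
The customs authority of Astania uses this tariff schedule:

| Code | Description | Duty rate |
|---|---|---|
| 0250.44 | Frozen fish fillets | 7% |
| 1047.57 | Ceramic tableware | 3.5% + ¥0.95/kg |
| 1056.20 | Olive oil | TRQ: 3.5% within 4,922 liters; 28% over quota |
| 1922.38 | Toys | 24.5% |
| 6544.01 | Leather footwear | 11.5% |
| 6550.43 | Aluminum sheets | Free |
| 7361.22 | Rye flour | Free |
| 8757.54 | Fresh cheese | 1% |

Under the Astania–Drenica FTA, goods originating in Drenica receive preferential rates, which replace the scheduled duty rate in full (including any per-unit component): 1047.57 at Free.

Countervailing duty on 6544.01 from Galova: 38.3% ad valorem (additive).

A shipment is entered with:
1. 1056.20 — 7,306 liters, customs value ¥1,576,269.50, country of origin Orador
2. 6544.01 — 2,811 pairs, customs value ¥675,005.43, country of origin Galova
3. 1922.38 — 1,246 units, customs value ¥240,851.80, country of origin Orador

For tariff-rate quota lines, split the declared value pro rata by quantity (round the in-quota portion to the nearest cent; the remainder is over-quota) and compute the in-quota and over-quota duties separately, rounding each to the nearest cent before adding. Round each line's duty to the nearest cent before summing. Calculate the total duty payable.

Line 1 (1056.20, Orador, 7,306 liters, ¥1,576,269.50):
Code 1056.20 is under a tariff-rate quota (threshold 4,922 liters). In-quota: 4,922 liters at 3.5%; over-quota: 2,384 liters at 28%.
Pro-rata value split: in-quota = ¥1,576,269.50 × 4,922/7,306 = ¥1,061,921.50; over-quota = ¥1,576,269.50 − ¥1,061,921.50 = ¥514,348.00.
In-quota duty = ¥1,061,921.50 × 3.5% = ¥37,167.25. Over-quota duty = ¥514,348.00 × 28% = ¥144,017.44.
Line duty = ¥37,167.25 + ¥144,017.44 = ¥181,184.69.
Line 2 (6544.01, Galova, 2,811 pairs, ¥675,005.43):
Base rate for 6544.01 is 11.5%.
Additional duty on 6544.01 from Galova: +38.3%. Applied ad valorem rate: 11.5% + 38.3% = 49.8%.
Duty = ¥675,005.43 × 49.8% = ¥336,152.70.
Line 3 (1922.38, Orador, 1,246 units, ¥240,851.80):
Base rate for 1922.38 is 24.5%.
Duty = ¥240,851.80 × 24.5% = ¥59,008.69.
Total = ¥181,184.69 + ¥336,152.70 + ¥59,008.69 = ¥576,346.08.

¥576,346.08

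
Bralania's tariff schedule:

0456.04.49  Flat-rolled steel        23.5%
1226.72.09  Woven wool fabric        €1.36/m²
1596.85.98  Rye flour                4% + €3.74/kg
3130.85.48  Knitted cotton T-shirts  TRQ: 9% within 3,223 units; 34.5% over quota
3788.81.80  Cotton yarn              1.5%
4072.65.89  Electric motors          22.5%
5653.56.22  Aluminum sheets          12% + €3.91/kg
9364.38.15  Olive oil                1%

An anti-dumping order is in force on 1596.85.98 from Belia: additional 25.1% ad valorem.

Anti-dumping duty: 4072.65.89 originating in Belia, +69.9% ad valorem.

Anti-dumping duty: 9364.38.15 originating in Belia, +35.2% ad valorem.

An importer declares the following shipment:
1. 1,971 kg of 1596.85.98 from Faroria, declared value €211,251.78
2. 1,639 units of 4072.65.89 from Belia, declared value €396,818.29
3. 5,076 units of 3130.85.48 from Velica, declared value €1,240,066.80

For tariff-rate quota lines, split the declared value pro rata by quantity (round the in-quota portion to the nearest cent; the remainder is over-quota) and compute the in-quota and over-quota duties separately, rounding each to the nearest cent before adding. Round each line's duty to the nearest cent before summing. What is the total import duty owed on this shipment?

€609,523.14

Line 1 (1596.85.98, Faroria, 1,971 kg, €211,251.78):
Base rate for 1596.85.98 is 4% + €3.74/kg.
The additional-duty order on 1596.85.98 targets Belia, not Faroria; it does not apply.
Duty = €211,251.78 × 4% + 1,971 × €3.74 = €15,821.61.
Line 2 (4072.65.89, Belia, 1,639 units, €396,818.29):
Base rate for 4072.65.89 is 22.5%.
Additional duty on 4072.65.89 from Belia: +69.9%. Applied ad valorem rate: 22.5% + 69.9% = 92.4%.
Duty = €396,818.29 × 92.4% = €366,660.10.
Line 3 (3130.85.48, Velica, 5,076 units, €1,240,066.80):
Code 3130.85.48 is under a tariff-rate quota (threshold 3,223 units). In-quota: 3,223 units at 9%; over-quota: 1,853 units at 34.5%.
Pro-rata value split: in-quota = €1,240,066.80 × 3,223/5,076 = €787,378.90; over-quota = €1,240,066.80 − €787,378.90 = €452,687.90.
In-quota duty = €787,378.90 × 9% = €70,864.10. Over-quota duty = €452,687.90 × 34.5% = €156,177.33.
Line duty = €70,864.10 + €156,177.33 = €227,041.43.
Total = €15,821.61 + €366,660.10 + €227,041.43 = €609,523.14.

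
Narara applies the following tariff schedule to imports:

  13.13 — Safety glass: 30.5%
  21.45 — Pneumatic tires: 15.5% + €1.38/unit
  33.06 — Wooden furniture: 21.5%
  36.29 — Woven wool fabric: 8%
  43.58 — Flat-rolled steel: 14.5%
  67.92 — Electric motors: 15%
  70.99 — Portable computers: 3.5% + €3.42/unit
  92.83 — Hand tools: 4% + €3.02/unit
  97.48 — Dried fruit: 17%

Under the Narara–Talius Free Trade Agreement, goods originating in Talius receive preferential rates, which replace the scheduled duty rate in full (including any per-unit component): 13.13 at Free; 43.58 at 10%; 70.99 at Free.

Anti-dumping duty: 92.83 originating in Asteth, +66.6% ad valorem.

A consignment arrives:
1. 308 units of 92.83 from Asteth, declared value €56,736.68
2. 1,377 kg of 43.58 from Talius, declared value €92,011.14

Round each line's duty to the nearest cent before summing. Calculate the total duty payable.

€50,187.37

Line 1 (92.83, Asteth, 308 units, €56,736.68):
Base rate for 92.83 is 4% + €3.02/unit.
Additional duty on 92.83 from Asteth: +66.6%. Applied ad valorem rate: 4% + 66.6% = 70.6%.
Duty = €56,736.68 × 70.6% + 308 × €3.02 = €40,986.26.
Line 2 (43.58, Talius, 1,377 kg, €92,011.14):
Base rate for 43.58 is 14.5%.
Origin Talius qualifies under the Narara–Talius agreement and 43.58 is covered: preferential rate 10% applies instead.
Duty = €92,011.14 × 10% = €9,201.11.
Total = €40,986.26 + €9,201.11 = €50,187.37.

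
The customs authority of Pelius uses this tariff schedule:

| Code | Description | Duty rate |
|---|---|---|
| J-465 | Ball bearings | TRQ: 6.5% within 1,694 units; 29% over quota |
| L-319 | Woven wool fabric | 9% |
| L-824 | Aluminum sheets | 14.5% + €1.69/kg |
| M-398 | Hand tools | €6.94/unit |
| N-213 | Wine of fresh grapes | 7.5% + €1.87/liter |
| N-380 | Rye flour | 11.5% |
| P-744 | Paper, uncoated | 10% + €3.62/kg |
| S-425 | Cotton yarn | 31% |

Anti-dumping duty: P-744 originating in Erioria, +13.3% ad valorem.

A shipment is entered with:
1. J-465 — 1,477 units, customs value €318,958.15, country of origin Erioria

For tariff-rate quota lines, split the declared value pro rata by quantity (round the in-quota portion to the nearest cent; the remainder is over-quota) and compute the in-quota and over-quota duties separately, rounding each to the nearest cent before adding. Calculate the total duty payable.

Line 1 (J-465, Erioria, 1,477 units, €318,958.15):
Code J-465 is under a tariff-rate quota (threshold 1,694 units). Quantity 1,477 units is within the quota, so the in-quota rate 6.5% applies to the full value.
Duty = €318,958.15 × 6.5% = €20,732.28.

€20,732.28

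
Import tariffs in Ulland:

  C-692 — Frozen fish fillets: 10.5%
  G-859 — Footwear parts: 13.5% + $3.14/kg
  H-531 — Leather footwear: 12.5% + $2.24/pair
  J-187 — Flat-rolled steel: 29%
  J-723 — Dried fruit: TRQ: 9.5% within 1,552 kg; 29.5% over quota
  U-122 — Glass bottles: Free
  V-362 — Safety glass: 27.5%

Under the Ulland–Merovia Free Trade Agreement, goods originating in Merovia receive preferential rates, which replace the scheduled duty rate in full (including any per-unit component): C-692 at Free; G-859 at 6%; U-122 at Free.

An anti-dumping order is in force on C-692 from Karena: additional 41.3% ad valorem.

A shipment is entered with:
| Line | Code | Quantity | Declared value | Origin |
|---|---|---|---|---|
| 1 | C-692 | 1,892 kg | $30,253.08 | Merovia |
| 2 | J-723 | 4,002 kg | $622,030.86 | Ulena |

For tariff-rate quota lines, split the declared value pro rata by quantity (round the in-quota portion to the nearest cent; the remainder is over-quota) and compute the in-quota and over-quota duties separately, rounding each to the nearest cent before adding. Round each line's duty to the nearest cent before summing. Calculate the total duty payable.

$135,253.63

Line 1 (C-692, Merovia, 1,892 kg, $30,253.08):
Base rate for C-692 is 10.5%.
Origin Merovia qualifies under the Ulland–Merovia agreement and C-692 is covered: preferential rate Free applies instead.
The additional-duty order on C-692 targets Karena, not Merovia; it does not apply.
Duty = $30,253.08 × 0% = $0.00.
Line 2 (J-723, Ulena, 4,002 kg, $622,030.86):
Code J-723 is under a tariff-rate quota (threshold 1,552 kg). In-quota: 1,552 kg at 9.5%; over-quota: 2,450 kg at 29.5%.
Pro-rata value split: in-quota = $622,030.86 × 1,552/4,002 = $241,227.36; over-quota = $622,030.86 − $241,227.36 = $380,803.50.
In-quota duty = $241,227.36 × 9.5% = $22,916.60. Over-quota duty = $380,803.50 × 29.5% = $112,337.03.
Line duty = $22,916.60 + $112,337.03 = $135,253.63.
Total = $0.00 + $135,253.63 = $135,253.63.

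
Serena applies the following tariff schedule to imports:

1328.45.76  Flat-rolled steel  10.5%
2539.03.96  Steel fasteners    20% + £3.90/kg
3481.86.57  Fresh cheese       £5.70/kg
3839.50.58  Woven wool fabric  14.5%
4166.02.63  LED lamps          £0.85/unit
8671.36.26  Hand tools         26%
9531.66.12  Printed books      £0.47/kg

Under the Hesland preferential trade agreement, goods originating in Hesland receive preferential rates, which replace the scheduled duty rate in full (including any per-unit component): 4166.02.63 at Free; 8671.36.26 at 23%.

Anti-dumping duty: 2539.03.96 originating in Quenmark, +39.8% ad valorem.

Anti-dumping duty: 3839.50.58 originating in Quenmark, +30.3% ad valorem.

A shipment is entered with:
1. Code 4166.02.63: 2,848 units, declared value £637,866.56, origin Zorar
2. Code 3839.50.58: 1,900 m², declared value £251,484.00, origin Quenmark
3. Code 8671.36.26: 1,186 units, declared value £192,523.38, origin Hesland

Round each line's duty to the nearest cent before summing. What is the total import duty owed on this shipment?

£159,366.01

Line 1 (4166.02.63, Zorar, 2,848 units, £637,866.56):
Base rate for 4166.02.63 is £0.85/unit.
4166.02.63 has an FTA preferential rate, but origin Zorar is not Hesland; base rate stands.
Duty = 2,848 × £0.85 = £2,420.80.
Line 2 (3839.50.58, Quenmark, 1,900 m², £251,484.00):
Base rate for 3839.50.58 is 14.5%.
Additional duty on 3839.50.58 from Quenmark: +30.3%. Applied ad valorem rate: 14.5% + 30.3% = 44.8%.
Duty = £251,484.00 × 44.8% = £112,664.83.
Line 3 (8671.36.26, Hesland, 1,186 units, £192,523.38):
Base rate for 8671.36.26 is 26%.
Origin Hesland qualifies under the Serena–Hesland agreement and 8671.36.26 is covered: preferential rate 23% applies instead.
Duty = £192,523.38 × 23% = £44,280.38.
Total = £2,420.80 + £112,664.83 + £44,280.38 = £159,366.01.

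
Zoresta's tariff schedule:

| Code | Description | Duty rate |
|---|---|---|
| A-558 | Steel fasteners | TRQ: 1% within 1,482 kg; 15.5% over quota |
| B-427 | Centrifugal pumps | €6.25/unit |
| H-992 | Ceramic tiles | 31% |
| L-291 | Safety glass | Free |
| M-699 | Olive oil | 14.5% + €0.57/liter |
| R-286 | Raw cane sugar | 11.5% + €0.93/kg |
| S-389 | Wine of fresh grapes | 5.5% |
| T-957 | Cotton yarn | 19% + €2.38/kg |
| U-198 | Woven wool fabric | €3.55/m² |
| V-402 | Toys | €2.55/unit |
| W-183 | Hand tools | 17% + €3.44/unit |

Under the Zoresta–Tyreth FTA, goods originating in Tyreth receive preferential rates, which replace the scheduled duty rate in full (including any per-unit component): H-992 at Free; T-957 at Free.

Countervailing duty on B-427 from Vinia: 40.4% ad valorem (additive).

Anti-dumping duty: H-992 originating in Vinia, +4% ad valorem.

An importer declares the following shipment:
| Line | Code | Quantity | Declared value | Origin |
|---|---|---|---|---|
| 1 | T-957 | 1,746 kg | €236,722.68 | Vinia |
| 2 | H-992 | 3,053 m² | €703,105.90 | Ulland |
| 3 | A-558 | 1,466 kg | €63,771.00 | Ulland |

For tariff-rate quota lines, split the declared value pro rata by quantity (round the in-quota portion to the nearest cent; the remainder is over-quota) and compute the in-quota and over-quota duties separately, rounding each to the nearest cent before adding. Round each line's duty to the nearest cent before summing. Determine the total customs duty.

€267,733.33

Line 1 (T-957, Vinia, 1,746 kg, €236,722.68):
Base rate for T-957 is 19% + €2.38/kg.
T-957 has an FTA preferential rate, but origin Vinia is not Tyreth; base rate stands.
Duty = €236,722.68 × 19% + 1,746 × €2.38 = €49,132.79.
Line 2 (H-992, Ulland, 3,053 m², €703,105.90):
Base rate for H-992 is 31%.
H-992 has an FTA preferential rate, but origin Ulland is not Tyreth; base rate stands.
The additional-duty order on H-992 targets Vinia, not Ulland; it does not apply.
Duty = €703,105.90 × 31% = €217,962.83.
Line 3 (A-558, Ulland, 1,466 kg, €63,771.00):
Code A-558 is under a tariff-rate quota (threshold 1,482 kg). Quantity 1,466 kg is within the quota, so the in-quota rate 1% applies to the full value.
Duty = €63,771.00 × 1% = €637.71.
Total = €49,132.79 + €217,962.83 + €637.71 = €267,733.33.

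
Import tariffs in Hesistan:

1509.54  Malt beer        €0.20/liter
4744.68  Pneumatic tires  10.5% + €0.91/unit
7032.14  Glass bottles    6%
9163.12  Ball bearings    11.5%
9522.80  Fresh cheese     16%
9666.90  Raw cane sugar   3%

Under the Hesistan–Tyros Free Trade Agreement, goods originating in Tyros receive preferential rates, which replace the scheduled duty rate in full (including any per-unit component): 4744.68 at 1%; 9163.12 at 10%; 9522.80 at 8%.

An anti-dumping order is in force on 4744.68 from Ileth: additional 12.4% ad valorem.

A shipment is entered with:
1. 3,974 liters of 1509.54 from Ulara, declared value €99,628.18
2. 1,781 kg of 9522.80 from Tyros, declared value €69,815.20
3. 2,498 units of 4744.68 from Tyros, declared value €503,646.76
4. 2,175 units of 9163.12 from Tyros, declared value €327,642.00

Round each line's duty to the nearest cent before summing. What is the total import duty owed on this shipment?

Line 1 (1509.54, Ulara, 3,974 liters, €99,628.18):
Base rate for 1509.54 is €0.20/liter.
Duty = 3,974 × €0.20 = €794.80.
Line 2 (9522.80, Tyros, 1,781 kg, €69,815.20):
Base rate for 9522.80 is 16%.
Origin Tyros qualifies under the Hesistan–Tyros agreement and 9522.80 is covered: preferential rate 8% applies instead.
Duty = €69,815.20 × 8% = €5,585.22.
Line 3 (4744.68, Tyros, 2,498 units, €503,646.76):
Base rate for 4744.68 is 10.5% + €0.91/unit.
Origin Tyros qualifies under the Hesistan–Tyros agreement and 4744.68 is covered: preferential rate 1% applies instead.
The additional-duty order on 4744.68 targets Ileth, not Tyros; it does not apply.
Duty = €503,646.76 × 1% = €5,036.47.
Line 4 (9163.12, Tyros, 2,175 units, €327,642.00):
Base rate for 9163.12 is 11.5%.
Origin Tyros qualifies under the Hesistan–Tyros agreement and 9163.12 is covered: preferential rate 10% applies instead.
Duty = €327,642.00 × 10% = €32,764.20.
Total = €794.80 + €5,585.22 + €5,036.47 + €32,764.20 = €44,180.69.

€44,180.69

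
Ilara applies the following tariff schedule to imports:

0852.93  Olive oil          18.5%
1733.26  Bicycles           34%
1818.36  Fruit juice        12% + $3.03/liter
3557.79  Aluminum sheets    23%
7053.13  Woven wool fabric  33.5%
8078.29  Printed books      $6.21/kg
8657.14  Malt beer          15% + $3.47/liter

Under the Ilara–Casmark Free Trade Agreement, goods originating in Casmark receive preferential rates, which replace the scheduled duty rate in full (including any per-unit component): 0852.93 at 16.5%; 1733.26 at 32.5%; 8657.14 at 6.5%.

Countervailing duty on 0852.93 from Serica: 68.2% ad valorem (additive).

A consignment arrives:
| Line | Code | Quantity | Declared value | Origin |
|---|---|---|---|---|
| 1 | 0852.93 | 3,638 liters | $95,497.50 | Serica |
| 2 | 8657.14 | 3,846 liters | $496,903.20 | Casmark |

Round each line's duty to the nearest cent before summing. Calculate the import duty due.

Line 1 (0852.93, Serica, 3,638 liters, $95,497.50):
Base rate for 0852.93 is 18.5%.
0852.93 has an FTA preferential rate, but origin Serica is not Casmark; base rate stands.
Additional duty on 0852.93 from Serica: +68.2%. Applied ad valorem rate: 18.5% + 68.2% = 86.7%.
Duty = $95,497.50 × 86.7% = $82,796.33.
Line 2 (8657.14, Casmark, 3,846 liters, $496,903.20):
Base rate for 8657.14 is 15% + $3.47/liter.
Origin Casmark qualifies under the Ilara–Casmark agreement and 8657.14 is covered: preferential rate 6.5% applies instead.
Duty = $496,903.20 × 6.5% = $32,298.71.
Total = $82,796.33 + $32,298.71 = $115,095.04.

$115,095.04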